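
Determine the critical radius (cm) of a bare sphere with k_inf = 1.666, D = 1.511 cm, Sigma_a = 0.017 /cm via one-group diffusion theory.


L^2 = D / Sigma_a = 1.511 / 0.017 = 88.88235 cm^2
B_m^2 = (k_inf - 1) / L^2 = (1.666 - 1) / 88.88235 = 0.007493051 /cm^2
For a bare sphere: B_g = pi/R, so R_c = pi / sqrt(B_m^2)
R_c = pi / sqrt(0.007493051) = 36.293 cm

36.293


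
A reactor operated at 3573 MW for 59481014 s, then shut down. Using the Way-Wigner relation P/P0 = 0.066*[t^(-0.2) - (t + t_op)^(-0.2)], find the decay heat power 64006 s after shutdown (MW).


P/P0 = 0.066 * [t^(-0.2) - (t + t_op)^(-0.2)]
P/P0 = 0.066 * [64006^(-0.2) - (64006 + 59481014)^(-0.2)]
P/P0 = 0.066 * [0.1093342 - 0.02786319] = 0.005377087
P = 3573 * 0.005377087 = 19.212 MW

19.212


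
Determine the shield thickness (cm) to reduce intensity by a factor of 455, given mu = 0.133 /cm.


x = ln(factor) / mu
x = ln(455) / 0.133
x = 46.017 cm

46.017


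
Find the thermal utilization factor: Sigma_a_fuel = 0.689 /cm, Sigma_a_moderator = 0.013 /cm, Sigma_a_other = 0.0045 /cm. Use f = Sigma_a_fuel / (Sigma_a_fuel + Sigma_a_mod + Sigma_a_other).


f = Sigma_a_fuel / (Sigma_a_fuel + Sigma_a_mod + Sigma_a_other)
f = 0.689 / (0.689 + 0.013 + 0.0045)
f = 0.97523

0.97523


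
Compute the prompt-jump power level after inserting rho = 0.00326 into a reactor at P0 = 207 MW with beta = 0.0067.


P1/P0 = beta / (beta - rho)
P1/P0 = 0.0067 / (0.0067 - 0.00326) = 1.947674
P1 = 207 * 1.947674 = 403.17 MW

403.17


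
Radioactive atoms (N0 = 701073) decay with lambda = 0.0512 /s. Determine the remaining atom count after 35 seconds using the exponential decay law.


N = N0 * exp(-lambda * t)
N = 701073 * exp(-0.0512 * 35)
N = 116817

116817


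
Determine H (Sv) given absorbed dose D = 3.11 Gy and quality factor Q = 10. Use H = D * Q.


H = D * Q
H = 3.11 * 10
H = 31.100 Sv

31.100


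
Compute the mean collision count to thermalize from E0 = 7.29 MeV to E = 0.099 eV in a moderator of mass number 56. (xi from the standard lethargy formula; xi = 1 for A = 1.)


xi = 1 + (A-1)^2/(2A)*ln((A-1)/(A+1)) = 0.03529286 (for A = 56)
n = ln(E0/E) / xi
n = ln(7.29e6 / 0.099) / 0.03529286
n = ln(7.363636e+07) / 0.03529286 = 513.27

513.27


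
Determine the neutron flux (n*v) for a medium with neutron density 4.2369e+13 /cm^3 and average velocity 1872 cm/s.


phi = n * v
phi = 4.2369e+13 * 1872
phi = 7.9315e+16 /cm^2/s

7.9315e+16


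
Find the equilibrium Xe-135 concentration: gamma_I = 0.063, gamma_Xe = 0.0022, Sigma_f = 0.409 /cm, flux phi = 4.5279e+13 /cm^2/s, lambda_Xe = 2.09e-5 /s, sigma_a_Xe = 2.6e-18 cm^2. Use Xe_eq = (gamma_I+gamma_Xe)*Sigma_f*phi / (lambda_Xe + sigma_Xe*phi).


Xe_eq = (gamma_I + gamma_Xe) * Sigma_f * phi / (lambda_Xe + sigma_Xe * phi)
Numerator = (0.063 + 0.0022) * 0.409 * 4.5279e+13 = 1.207446e+12
Denominator = 2.09e-5 + 2.6e-18 * 4.5279e+13 = 1.386254e-04
Xe_eq = 1.207446e+12 / 1.386254e-04 = 8.7101e+15 /cm^3

8.7101e+15


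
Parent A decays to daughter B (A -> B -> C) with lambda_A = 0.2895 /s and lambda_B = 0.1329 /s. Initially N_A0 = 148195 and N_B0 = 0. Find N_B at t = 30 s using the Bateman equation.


N_B(t) = lambda_A * N_A0 / (lambda_B - lambda_A) * [exp(-lambda_A*t) - exp(-lambda_B*t)]
exp(-0.2895*30) = 1.691034e-04; exp(-0.1329*30) = 0.01855530
N_B = 0.2895 * 148195 / (0.1329 - 0.2895) * (1.691034e-04 - 0.01855530)
N_B = 5037.1

5037.1


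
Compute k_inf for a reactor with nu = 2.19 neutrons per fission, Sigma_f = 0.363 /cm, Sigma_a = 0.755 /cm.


k_inf = nu * Sigma_f / Sigma_a
k_inf = 2.19 * 0.363 / 0.755
k_inf = 1.0529

1.0529


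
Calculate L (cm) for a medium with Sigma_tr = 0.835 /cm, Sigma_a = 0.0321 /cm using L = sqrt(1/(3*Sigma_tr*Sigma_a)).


D = 1 / (3 * Sigma_tr) = 1 / (3 * 0.835) = 0.3992016 cm
L = sqrt(D / Sigma_a)
L = sqrt(0.3992016 / 0.0321)
L = 3.5265 cm

3.5265


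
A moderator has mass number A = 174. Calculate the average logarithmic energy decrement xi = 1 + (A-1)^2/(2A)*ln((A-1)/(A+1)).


xi = 1 + (A-1)^2/(2A) * ln((A-1)/(A+1))
xi = 1 + (174-1)^2/(2*174) * ln((174-1)/(174 +1))
xi = 0.011450

0.011450


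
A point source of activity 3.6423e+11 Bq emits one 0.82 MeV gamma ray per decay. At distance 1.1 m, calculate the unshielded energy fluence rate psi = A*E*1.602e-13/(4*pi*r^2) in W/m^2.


psi = A * E * 1.602e-13 / (4*pi*r^2)
psi = 3.6423e+11 * 0.82 * 1.602e-13 / (4*pi*1.1^2)
psi = 0.0031467 W/m^2

0.0031467


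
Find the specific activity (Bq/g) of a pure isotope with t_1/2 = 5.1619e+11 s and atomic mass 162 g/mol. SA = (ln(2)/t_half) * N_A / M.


lambda = ln(2) / t_half = ln(2) / 5.1619e+11 = 1.342814e-12 /s
SA = lambda * N_A / M
SA = 1.342814e-12 * 6.022e23 / 162
SA = 4.9916e+09 Bq/g

4.9916e+09


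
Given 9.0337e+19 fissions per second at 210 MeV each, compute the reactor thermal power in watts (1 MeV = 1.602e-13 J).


P = fission_rate * E_MeV * 1.602e-13
P = 9.0337e+19 * 210 * 1.602e-13
P = 3.0391e+09 W

3.0391e+09


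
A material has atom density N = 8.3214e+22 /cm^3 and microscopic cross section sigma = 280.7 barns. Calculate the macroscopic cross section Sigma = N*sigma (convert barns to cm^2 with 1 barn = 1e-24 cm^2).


Sigma = N * sigma_barns * 1e-24
Sigma = 8.3214e+22 * 280.7 * 1e-24
Sigma = 23.358 /cm

23.358


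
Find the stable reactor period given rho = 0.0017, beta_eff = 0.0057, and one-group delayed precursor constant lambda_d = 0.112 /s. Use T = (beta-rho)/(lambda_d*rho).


T = (beta - rho) / (lambda_d * rho)
T = (0.0057 - 0.0017) / (0.112 * 0.0017)
T = 21.008 s

21.008


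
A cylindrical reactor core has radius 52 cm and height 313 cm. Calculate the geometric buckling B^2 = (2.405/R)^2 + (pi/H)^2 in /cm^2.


B^2 = (2.405/R)^2 + (pi/H)^2
B^2 = (2.405/52)^2 + (pi/313)^2
B^2 = 0.0022398 /cm^2

0.0022398


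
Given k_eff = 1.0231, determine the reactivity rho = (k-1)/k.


rho = (k_eff - 1) / k_eff
rho = (1.0231 - 1) / 1.0231
rho = 0.022578

0.022578


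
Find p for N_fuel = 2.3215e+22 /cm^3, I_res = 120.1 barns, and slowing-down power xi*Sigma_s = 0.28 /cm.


p = exp(-N * I * 1e-24 / (xi*Sigma_s))
p = exp(-2.3215e+22 * 120.1 * 1e-24 / 0.28)
p = 4.7367e-05

4.7367e-05


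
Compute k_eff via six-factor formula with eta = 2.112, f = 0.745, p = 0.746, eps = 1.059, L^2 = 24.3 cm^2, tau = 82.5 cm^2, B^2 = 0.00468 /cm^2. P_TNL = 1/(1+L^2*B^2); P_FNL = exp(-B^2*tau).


k_inf = eta*f*p*eps = 2.112*0.745*0.746*1.059 = 1.243040
P_TNL = 1/(1 + L^2*B^2) = 1/(1 + 24.3*0.00468) = 0.8978885
P_FNL = exp(-B^2*tau) = exp(-0.00468*82.5) = 0.6797026
k_eff = k_inf * P_TNL * P_FNL = 1.243040 * 0.8978885 * 0.6797026
k_eff = 0.75862

0.75862


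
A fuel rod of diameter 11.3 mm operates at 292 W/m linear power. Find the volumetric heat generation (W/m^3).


r = D / 2 / 1000 = 11.3 / 2 / 1000 = 0.00565 m
q''' = q' / (pi * r^2)
q''' = 292 / (pi * 0.00565^2)
q''' = 2.9116e+06 W/m^3

2.9116e+06


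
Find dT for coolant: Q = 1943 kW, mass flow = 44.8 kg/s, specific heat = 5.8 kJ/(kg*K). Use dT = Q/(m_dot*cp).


dT = Q / (m_dot * cp)
dT = 1943 / (44.8 * 5.8)
dT = 7.4777 C

7.4777


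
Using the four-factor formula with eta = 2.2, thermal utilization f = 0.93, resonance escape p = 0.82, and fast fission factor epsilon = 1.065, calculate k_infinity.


k_inf = eta * f * p * epsilon
k_inf = 2.2 * 0.93 * 0.82 * 1.065
k_inf = 1.7868

1.7868


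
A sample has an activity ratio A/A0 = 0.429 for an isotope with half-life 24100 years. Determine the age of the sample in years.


lambda = ln(2) / t_half = ln(2) / 24100 = 2.876129e-05 /yr
t = -ln(A/A0) / lambda
t = -ln(0.429) / 2.876129e-05
t = 29425 yr

29425


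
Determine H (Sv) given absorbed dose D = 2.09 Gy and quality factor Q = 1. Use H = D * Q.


H = D * Q
H = 2.09 * 1
H = 2.0900 Sv

2.0900


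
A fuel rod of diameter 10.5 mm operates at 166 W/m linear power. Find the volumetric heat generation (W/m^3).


r = D / 2 / 1000 = 10.5 / 2 / 1000 = 0.00525 m
q''' = q' / (pi * r^2)
q''' = 166 / (pi * 0.00525^2)
q''' = 1.9171e+06 W/m^3

1.9171e+06


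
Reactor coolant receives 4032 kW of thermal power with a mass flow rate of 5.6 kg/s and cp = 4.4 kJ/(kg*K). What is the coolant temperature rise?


dT = Q / (m_dot * cp)
dT = 4032 / (5.6 * 4.4)
dT = 163.64 C

163.64


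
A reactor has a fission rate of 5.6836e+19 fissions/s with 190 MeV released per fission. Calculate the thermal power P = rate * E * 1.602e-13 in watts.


P = fission_rate * E_MeV * 1.602e-13
P = 5.6836e+19 * 190 * 1.602e-13
P = 1.7300e+09 W

1.7300e+09


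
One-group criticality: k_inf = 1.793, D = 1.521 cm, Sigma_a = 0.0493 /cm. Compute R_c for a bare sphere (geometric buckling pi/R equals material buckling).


L^2 = D / Sigma_a = 1.521 / 0.0493 = 30.85193 cm^2
B_m^2 = (k_inf - 1) / L^2 = (1.793 - 1) / 30.85193 = 0.02570342 /cm^2
For a bare sphere: B_g = pi/R, so R_c = pi / sqrt(B_m^2)
R_c = pi / sqrt(0.02570342) = 19.595 cm

19.595


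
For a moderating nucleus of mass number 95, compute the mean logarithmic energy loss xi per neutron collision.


xi = 1 + (A-1)^2/(2A) * ln((A-1)/(A+1))
xi = 1 + (95-1)^2/(2*95) * ln((95-1)/(95 +1))
xi = 0.020906

0.020906


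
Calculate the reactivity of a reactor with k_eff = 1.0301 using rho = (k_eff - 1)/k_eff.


rho = (k_eff - 1) / k_eff
rho = (1.0301 - 1) / 1.0301
rho = 0.029220

0.029220


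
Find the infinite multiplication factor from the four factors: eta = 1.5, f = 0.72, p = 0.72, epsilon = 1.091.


k_inf = eta * f * p * epsilon
k_inf = 1.5 * 0.72 * 0.72 * 1.091
k_inf = 0.84836

0.84836


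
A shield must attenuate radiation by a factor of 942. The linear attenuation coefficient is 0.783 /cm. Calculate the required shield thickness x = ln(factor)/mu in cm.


x = ln(factor) / mu
x = ln(942) / 0.783
x = 8.7459 cm

8.7459


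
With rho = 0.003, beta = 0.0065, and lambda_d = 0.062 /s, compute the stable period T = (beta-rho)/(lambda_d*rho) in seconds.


T = (beta - rho) / (lambda_d * rho)
T = (0.0065 - 0.003) / (0.062 * 0.003)
T = 18.817 s

18.817


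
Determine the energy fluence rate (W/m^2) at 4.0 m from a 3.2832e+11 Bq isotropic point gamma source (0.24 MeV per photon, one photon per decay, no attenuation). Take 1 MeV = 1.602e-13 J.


psi = A * E * 1.602e-13 / (4*pi*r^2)
psi = 3.2832e+11 * 0.24 * 1.602e-13 / (4*pi*4.0^2)
psi = 6.2783e-05 W/m^2

6.2783e-05


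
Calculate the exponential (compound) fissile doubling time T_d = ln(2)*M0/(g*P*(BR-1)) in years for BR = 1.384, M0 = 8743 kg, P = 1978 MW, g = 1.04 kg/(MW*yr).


Breeding gain G = BR - 1 = 1.384 - 1 = 0.384
Fissile production rate = g * P * G = 1.04 * 1978 * 0.384 = 789.93408 kg/yr
T_d = ln(2) * M0 / (g * P * G)
T_d = ln(2) * 8743 / 789.93408 = 7.6718 yr

7.6718


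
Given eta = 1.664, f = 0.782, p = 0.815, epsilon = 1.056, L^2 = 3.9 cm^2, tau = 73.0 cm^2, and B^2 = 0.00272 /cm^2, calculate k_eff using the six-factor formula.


k_inf = eta*f*p*eps = 1.664*0.782*0.815*1.056 = 1.119906
P_TNL = 1/(1 + L^2*B^2) = 1/(1 + 3.9*0.00272) = 0.9895033
P_FNL = exp(-B^2*tau) = exp(-0.00272*73.0) = 0.8199106
k_eff = k_inf * P_TNL * P_FNL = 1.119906 * 0.9895033 * 0.8199106
k_eff = 0.90858

0.90858


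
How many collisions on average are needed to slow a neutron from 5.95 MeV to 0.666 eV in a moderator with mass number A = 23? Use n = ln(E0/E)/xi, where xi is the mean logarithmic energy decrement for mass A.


xi = 1 + (A-1)^2/(2A)*ln((A-1)/(A+1)) = 0.08448899 (for A = 23)
n = ln(E0/E) / xi
n = ln(5.95e6 / 0.666) / 0.08448899
n = ln(8.933934e+06) / 0.08448899 = 189.44

189.44


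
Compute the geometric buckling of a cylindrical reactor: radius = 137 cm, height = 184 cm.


B^2 = (2.405/R)^2 + (pi/H)^2
B^2 = (2.405/137)^2 + (pi/184)^2
B^2 = 5.9969e-04 /cm^2

5.9969e-04


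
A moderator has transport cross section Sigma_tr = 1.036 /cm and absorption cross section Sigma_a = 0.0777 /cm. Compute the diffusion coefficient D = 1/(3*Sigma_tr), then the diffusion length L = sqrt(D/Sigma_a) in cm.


D = 1 / (3 * Sigma_tr) = 1 / (3 * 1.036) = 0.3217503 cm
L = sqrt(D / Sigma_a)
L = sqrt(0.3217503 / 0.0777)
L = 2.0349 cm

2.0349


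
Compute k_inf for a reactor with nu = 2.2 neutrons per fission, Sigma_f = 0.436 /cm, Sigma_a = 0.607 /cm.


k_inf = nu * Sigma_f / Sigma_a
k_inf = 2.2 * 0.436 / 0.607
k_inf = 1.5802

1.5802


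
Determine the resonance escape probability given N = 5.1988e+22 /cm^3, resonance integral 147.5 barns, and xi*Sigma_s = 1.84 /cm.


p = exp(-N * I * 1e-24 / (xi*Sigma_s))
p = exp(-5.1988e+22 * 147.5 * 1e-24 / 1.84)
p = 0.015491

0.015491


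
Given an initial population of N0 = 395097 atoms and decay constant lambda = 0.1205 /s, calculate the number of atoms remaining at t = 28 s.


N = N0 * exp(-lambda * t)
N = 395097 * exp(-0.1205 * 28)
N = 13533

13533


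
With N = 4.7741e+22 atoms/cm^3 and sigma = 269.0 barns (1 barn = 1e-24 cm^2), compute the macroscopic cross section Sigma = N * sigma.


Sigma = N * sigma_barns * 1e-24
Sigma = 4.7741e+22 * 269.0 * 1e-24
Sigma = 12.842 /cm

12.842


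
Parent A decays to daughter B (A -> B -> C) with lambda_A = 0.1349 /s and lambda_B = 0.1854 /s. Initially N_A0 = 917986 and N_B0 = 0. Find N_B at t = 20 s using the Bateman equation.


N_B(t) = lambda_A * N_A0 / (lambda_B - lambda_A) * [exp(-lambda_A*t) - exp(-lambda_B*t)]
exp(-0.1349*20) = 0.06734006; exp(-0.1854*20) = 0.02452653
N_B = 0.1349 * 917986 / (0.1854 - 0.1349) * (0.06734006 - 0.02452653)
N_B = 104988

104988


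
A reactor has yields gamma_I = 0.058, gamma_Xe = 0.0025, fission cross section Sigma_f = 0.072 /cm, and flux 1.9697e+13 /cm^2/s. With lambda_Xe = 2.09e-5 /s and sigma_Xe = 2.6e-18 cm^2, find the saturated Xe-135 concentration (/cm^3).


Xe_eq = (gamma_I + gamma_Xe) * Sigma_f * phi / (lambda_Xe + sigma_Xe * phi)
Numerator = (0.058 + 0.0025) * 0.072 * 1.9697e+13 = 8.580013e+10
Denominator = 2.09e-5 + 2.6e-18 * 1.9697e+13 = 7.211220e-05
Xe_eq = 8.580013e+10 / 7.211220e-05 = 1.1898e+15 /cm^3

1.1898e+15


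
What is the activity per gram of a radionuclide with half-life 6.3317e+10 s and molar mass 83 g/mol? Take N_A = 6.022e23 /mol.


lambda = ln(2) / t_half = ln(2) / 6.3317e+10 = 1.094725e-11 /s
SA = lambda * N_A / M
SA = 1.094725e-11 * 6.022e23 / 83
SA = 7.9427e+10 Bq/g

7.9427e+10


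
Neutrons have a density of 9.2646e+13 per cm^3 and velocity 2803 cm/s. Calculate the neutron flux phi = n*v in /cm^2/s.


phi = n * v
phi = 9.2646e+13 * 2803
phi = 2.5969e+17 /cm^2/s

2.5969e+17


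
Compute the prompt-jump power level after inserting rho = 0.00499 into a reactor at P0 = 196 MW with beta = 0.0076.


P1/P0 = beta / (beta - rho)
P1/P0 = 0.0076 / (0.0076 - 0.00499) = 2.911877
P1 = 196 * 2.911877 = 570.73 MW

570.73


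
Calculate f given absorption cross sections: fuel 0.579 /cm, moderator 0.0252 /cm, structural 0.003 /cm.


f = Sigma_a_fuel / (Sigma_a_fuel + Sigma_a_mod + Sigma_a_other)
f = 0.579 / (0.579 + 0.0252 + 0.003)
f = 0.95356

0.95356


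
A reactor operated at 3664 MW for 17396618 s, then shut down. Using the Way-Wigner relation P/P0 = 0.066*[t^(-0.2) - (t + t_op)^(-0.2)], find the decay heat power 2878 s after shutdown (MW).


P/P0 = 0.066 * [t^(-0.2) - (t + t_op)^(-0.2)]
P/P0 = 0.066 * [2878^(-0.2) - (2878 + 17396618)^(-0.2)]
P/P0 = 0.066 * [0.2033208 - 0.03563630] = 0.01106718
P = 3664 * 0.01106718 = 40.550 MW

40.550


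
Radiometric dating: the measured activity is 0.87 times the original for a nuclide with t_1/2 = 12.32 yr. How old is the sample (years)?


lambda = ln(2) / t_half = ln(2) / 12.32 = 0.05626195 /yr
t = -ln(A/A0) / lambda
t = -ln(0.87) / 0.05626195
t = 2.4752 yr

2.4752


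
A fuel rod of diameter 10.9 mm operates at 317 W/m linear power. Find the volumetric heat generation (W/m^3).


r = D / 2 / 1000 = 10.9 / 2 / 1000 = 0.00545 m
q''' = q' / (pi * r^2)
q''' = 317 / (pi * 0.00545^2)
q''' = 3.3972e+06 W/m^3

3.3972e+06


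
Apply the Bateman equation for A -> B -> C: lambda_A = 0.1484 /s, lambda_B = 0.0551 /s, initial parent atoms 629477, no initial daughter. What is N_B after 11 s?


N_B(t) = lambda_A * N_A0 / (lambda_B - lambda_A) * [exp(-lambda_A*t) - exp(-lambda_B*t)]
exp(-0.1484*11) = 0.1954599; exp(-0.0551*11) = 0.5454741
N_B = 0.1484 * 629477 / (0.0551 - 0.1484) * (0.1954599 - 0.5454741)
N_B = 350443

350443


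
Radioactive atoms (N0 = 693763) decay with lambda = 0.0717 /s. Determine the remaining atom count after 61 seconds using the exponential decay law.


N = N0 * exp(-lambda * t)
N = 693763 * exp(-0.0717 * 61)
N = 8744.5

8744.5


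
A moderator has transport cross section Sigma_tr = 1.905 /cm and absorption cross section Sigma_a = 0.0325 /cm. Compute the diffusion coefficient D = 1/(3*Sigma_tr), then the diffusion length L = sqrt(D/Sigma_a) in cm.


D = 1 / (3 * Sigma_tr) = 1 / (3 * 1.905) = 0.1749781 cm
L = sqrt(D / Sigma_a)
L = sqrt(0.1749781 / 0.0325)
L = 2.3203 cm

2.3203


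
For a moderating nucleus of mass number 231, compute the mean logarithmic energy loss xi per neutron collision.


xi = 1 + (A-1)^2/(2A) * ln((A-1)/(A+1))
xi = 1 + (231-1)^2/(2*231) * ln((231-1)/(231 +1))
xi = 0.0086331

0.0086331


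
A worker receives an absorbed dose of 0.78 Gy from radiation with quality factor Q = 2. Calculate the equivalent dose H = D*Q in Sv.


H = D * Q
H = 0.78 * 2
H = 1.5600 Sv

1.5600


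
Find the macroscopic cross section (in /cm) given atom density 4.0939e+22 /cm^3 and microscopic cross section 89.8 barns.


Sigma = N * sigma_barns * 1e-24
Sigma = 4.0939e+22 * 89.8 * 1e-24
Sigma = 3.6763 /cm

3.6763


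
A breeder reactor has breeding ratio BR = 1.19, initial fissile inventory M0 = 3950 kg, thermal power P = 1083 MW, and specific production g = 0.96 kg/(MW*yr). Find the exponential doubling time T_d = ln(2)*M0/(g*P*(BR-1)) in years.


Breeding gain G = BR - 1 = 1.19 - 1 = 0.19
Fissile production rate = g * P * G = 0.96 * 1083 * 0.19 = 197.5392 kg/yr
T_d = ln(2) * M0 / (g * P * G)
T_d = ln(2) * 3950 / 197.5392 = 13.860 yr

13.860


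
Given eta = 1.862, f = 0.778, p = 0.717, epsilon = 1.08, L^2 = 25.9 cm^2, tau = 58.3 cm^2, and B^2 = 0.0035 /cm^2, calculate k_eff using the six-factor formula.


k_inf = eta*f*p*eps = 1.862*0.778*0.717*1.08 = 1.121766
P_TNL = 1/(1 + L^2*B^2) = 1/(1 + 25.9*0.0035) = 0.9168844
P_FNL = exp(-B^2*tau) = exp(-0.0035*58.3) = 0.8154216
k_eff = k_inf * P_TNL * P_FNL = 1.121766 * 0.9168844 * 0.8154216
k_eff = 0.83869

0.83869


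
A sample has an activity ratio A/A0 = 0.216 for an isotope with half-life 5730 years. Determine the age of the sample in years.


lambda = ln(2) / t_half = ln(2) / 5730 = 1.209681e-04 /yr
t = -ln(A/A0) / lambda
t = -ln(0.216) / 1.209681e-04
t = 12668 yr

12668


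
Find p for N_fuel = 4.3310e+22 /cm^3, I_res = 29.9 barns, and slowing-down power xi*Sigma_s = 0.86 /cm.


p = exp(-N * I * 1e-24 / (xi*Sigma_s))
p = exp(-4.3310e+22 * 29.9 * 1e-24 / 0.86)
p = 0.22184

0.22184


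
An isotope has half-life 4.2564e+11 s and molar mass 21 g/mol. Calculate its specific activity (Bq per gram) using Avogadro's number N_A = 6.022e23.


lambda = ln(2) / t_half = ln(2) / 4.2564e+11 = 1.628482e-12 /s
SA = lambda * N_A / M
SA = 1.628482e-12 * 6.022e23 / 21
SA = 4.6699e+10 Bq/g

4.6699e+10


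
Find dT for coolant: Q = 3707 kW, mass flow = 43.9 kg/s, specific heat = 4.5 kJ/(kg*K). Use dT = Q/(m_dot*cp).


dT = Q / (m_dot * cp)
dT = 3707 / (43.9 * 4.5)
dT = 18.765 C

18.765


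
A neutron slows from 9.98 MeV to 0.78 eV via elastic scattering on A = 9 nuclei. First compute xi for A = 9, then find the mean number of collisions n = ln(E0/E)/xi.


xi = 1 + (A-1)^2/(2A)*ln((A-1)/(A+1)) = 0.2066007 (for A = 9)
n = ln(E0/E) / xi
n = ln(9.98e6 / 0.78) / 0.2066007
n = ln(1.279487e+07) / 0.2066007 = 79.209

79.209


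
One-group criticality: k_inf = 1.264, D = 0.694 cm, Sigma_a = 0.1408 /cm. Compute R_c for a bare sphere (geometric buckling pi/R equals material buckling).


L^2 = D / Sigma_a = 0.694 / 0.1408 = 4.928977 cm^2
B_m^2 = (k_inf - 1) / L^2 = (1.264 - 1) / 4.928977 = 0.05356081 /cm^2
For a bare sphere: B_g = pi/R, so R_c = pi / sqrt(B_m^2)
R_c = pi / sqrt(0.05356081) = 13.575 cm

13.575


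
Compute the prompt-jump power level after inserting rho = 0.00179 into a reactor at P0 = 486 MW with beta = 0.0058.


P1/P0 = beta / (beta - rho)
P1/P0 = 0.0058 / (0.0058 - 0.00179) = 1.446384
P1 = 486 * 1.446384 = 702.94 MW

702.94


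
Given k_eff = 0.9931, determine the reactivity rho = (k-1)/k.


rho = (k_eff - 1) / k_eff
rho = (0.9931 - 1) / 0.9931
rho = -0.0069479

-0.0069479


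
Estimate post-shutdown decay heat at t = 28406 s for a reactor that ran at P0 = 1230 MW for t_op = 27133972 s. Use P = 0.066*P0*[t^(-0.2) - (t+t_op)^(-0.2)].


P/P0 = 0.066 * [t^(-0.2) - (t + t_op)^(-0.2)]
P/P0 = 0.066 * [28406^(-0.2) - (28406 + 27133972)^(-0.2)]
P/P0 = 0.066 * [0.1286228 - 0.03259916] = 0.006337560
P = 1230 * 0.006337560 = 7.7952 MW

7.7952


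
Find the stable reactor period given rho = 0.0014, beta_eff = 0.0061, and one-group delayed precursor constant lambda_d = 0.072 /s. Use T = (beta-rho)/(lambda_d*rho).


T = (beta - rho) / (lambda_d * rho)
T = (0.0061 - 0.0014) / (0.072 * 0.0014)
T = 46.627 s

46.627


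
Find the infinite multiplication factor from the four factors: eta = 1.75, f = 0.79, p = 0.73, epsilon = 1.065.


k_inf = eta * f * p * epsilon
k_inf = 1.75 * 0.79 * 0.73 * 1.065
k_inf = 1.0748

1.0748


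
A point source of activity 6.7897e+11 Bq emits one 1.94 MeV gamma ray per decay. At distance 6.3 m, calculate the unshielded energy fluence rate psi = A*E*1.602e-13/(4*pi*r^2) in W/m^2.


psi = A * E * 1.602e-13 / (4*pi*r^2)
psi = 6.7897e+11 * 1.94 * 1.602e-13 / (4*pi*6.3^2)
psi = 4.2308e-04 W/m^2

4.2308e-04


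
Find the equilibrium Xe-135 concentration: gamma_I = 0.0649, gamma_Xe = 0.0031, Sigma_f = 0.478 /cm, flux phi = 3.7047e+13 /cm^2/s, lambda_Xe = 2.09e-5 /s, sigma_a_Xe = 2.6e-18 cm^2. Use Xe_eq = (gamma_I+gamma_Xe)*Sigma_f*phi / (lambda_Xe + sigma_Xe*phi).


Xe_eq = (gamma_I + gamma_Xe) * Sigma_f * phi / (lambda_Xe + sigma_Xe * phi)
Numerator = (0.0649 + 0.0031) * 0.478 * 3.7047e+13 = 1.204176e+12
Denominator = 2.09e-5 + 2.6e-18 * 3.7047e+13 = 1.172222e-04
Xe_eq = 1.204176e+12 / 1.172222e-04 = 1.0273e+16 /cm^3

1.0273e+16


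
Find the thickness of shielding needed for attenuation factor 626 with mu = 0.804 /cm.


x = ln(factor) / mu
x = ln(626) / 0.804
x = 8.0091 cm

8.0091


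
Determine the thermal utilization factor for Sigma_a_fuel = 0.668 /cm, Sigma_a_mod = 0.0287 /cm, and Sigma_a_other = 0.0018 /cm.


f = Sigma_a_fuel / (Sigma_a_fuel + Sigma_a_mod + Sigma_a_other)
f = 0.668 / (0.668 + 0.0287 + 0.0018)
f = 0.95634

0.95634


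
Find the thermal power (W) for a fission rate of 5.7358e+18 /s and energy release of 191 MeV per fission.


P = fission_rate * E_MeV * 1.602e-13
P = 5.7358e+18 * 191 * 1.602e-13
P = 1.7551e+08 W

1.7551e+08


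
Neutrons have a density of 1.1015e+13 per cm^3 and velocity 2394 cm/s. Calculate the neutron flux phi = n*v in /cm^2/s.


phi = n * v
phi = 1.1015e+13 * 2394
phi = 2.6370e+16 /cm^2/s

2.6370e+16


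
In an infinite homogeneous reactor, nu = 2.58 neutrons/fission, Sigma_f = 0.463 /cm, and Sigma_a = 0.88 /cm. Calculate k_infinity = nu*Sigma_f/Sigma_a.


k_inf = nu * Sigma_f / Sigma_a
k_inf = 2.58 * 0.463 / 0.88
k_inf = 1.3574

1.3574


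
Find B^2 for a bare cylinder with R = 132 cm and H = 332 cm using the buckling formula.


B^2 = (2.405/R)^2 + (pi/H)^2
B^2 = (2.405/132)^2 + (pi/332)^2
B^2 = 4.2150e-04 /cm^2

4.2150e-04


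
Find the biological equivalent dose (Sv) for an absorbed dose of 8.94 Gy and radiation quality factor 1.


H = D * Q
H = 8.94 * 1
H = 8.9400 Sv

8.9400


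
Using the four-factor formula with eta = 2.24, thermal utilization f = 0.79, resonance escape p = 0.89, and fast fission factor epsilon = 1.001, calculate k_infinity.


k_inf = eta * f * p * epsilon
k_inf = 2.24 * 0.79 * 0.89 * 1.001
k_inf = 1.5765

1.5765


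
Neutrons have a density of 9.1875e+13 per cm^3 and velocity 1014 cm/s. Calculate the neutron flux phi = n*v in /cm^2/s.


phi = n * v
phi = 9.1875e+13 * 1014
phi = 9.3161e+16 /cm^2/s

9.3161e+16


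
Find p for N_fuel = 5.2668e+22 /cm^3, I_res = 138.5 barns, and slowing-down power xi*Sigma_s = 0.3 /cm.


p = exp(-N * I * 1e-24 / (xi*Sigma_s))
p = exp(-5.2668e+22 * 138.5 * 1e-24 / 0.3)
p = 2.7549e-11

2.7549e-11


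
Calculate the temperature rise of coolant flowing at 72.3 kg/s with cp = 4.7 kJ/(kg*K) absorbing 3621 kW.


dT = Q / (m_dot * cp)
dT = 3621 / (72.3 * 4.7)
dT = 10.656 C

10.656


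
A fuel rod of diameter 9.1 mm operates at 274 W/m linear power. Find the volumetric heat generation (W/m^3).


r = D / 2 / 1000 = 9.1 / 2 / 1000 = 0.00455 m
q''' = q' / (pi * r^2)
q''' = 274 / (pi * 0.00455^2)
q''' = 4.2129e+06 W/m^3

4.2129e+06


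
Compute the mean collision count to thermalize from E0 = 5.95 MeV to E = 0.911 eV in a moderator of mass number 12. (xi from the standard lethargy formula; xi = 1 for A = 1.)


xi = 1 + (A-1)^2/(2A)*ln((A-1)/(A+1)) = 0.1577690 (for A = 12)
n = ln(E0/E) / xi
n = ln(5.95e6 / 0.911) / 0.1577690
n = ln(6.531284e+06) / 0.1577690 = 99.463

99.463


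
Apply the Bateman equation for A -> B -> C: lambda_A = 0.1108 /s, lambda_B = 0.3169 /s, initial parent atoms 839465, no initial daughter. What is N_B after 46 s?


N_B(t) = lambda_A * N_A0 / (lambda_B - lambda_A) * [exp(-lambda_A*t) - exp(-lambda_B*t)]
exp(-0.1108*46) = 0.006116287; exp(-0.3169*46) = 4.667836e-07
N_B = 0.1108 * 839465 / (0.3169 - 0.1108) * (0.006116287 - 4.667836e-07)
N_B = 2760.1

2760.1


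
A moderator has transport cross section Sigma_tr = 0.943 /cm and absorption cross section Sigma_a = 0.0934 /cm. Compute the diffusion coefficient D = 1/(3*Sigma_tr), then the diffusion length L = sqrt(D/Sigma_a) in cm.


D = 1 / (3 * Sigma_tr) = 1 / (3 * 0.943) = 0.3534818 cm
L = sqrt(D / Sigma_a)
L = sqrt(0.3534818 / 0.0934)
L = 1.9454 cm

1.9454


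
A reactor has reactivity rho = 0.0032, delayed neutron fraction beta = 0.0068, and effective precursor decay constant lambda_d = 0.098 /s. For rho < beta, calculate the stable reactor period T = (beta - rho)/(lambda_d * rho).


T = (beta - rho) / (lambda_d * rho)
T = (0.0068 - 0.0032) / (0.098 * 0.0032)
T = 11.480 s

11.480


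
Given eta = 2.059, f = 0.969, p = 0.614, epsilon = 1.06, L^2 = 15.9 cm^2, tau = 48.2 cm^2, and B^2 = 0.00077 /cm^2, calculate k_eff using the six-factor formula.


k_inf = eta*f*p*eps = 2.059*0.969*0.614*1.06 = 1.298537
P_TNL = 1/(1 + L^2*B^2) = 1/(1 + 15.9*0.00077) = 0.9879051
P_FNL = exp(-B^2*tau) = exp(-0.00077*48.2) = 0.9635663
k_eff = k_inf * P_TNL * P_FNL = 1.298537 * 0.9879051 * 0.9635663
k_eff = 1.2361

1.2361


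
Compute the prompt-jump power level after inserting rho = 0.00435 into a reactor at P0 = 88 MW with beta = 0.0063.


P1/P0 = beta / (beta - rho)
P1/P0 = 0.0063 / (0.0063 - 0.00435) = 3.230769
P1 = 88 * 3.230769 = 284.31 MW

284.31


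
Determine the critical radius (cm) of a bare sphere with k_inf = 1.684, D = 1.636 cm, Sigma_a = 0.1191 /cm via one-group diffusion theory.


L^2 = D / Sigma_a = 1.636 / 0.1191 = 13.73636 cm^2
B_m^2 = (k_inf - 1) / L^2 = (1.684 - 1) / 13.73636 = 0.04979485 /cm^2
For a bare sphere: B_g = pi/R, so R_c = pi / sqrt(B_m^2)
R_c = pi / sqrt(0.04979485) = 14.079 cm

14.079


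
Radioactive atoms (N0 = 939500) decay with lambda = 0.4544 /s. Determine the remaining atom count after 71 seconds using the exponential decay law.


N = N0 * exp(-lambda * t)
N = 939500 * exp(-0.4544 * 71)
N = 9.1520e-09

9.1520e-09


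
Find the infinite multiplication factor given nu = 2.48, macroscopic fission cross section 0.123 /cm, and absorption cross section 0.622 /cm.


k_inf = nu * Sigma_f / Sigma_a
k_inf = 2.48 * 0.123 / 0.622
k_inf = 0.49042

0.49042


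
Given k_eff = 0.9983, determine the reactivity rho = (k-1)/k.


rho = (k_eff - 1) / k_eff
rho = (0.9983 - 1) / 0.9983
rho = -0.0017029

-0.0017029


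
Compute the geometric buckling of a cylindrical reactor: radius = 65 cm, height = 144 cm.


B^2 = (2.405/R)^2 + (pi/H)^2
B^2 = (2.405/65)^2 + (pi/144)^2
B^2 = 0.0018450 /cm^2

0.0018450


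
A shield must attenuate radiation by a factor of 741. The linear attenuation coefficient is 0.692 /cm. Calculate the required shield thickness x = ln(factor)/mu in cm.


x = ln(factor) / mu
x = ln(741) / 0.692
x = 9.5491 cm

9.5491


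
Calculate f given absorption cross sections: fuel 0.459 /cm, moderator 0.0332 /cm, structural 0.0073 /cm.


f = Sigma_a_fuel / (Sigma_a_fuel + Sigma_a_mod + Sigma_a_other)
f = 0.459 / (0.459 + 0.0332 + 0.0073)
f = 0.91892

0.91892


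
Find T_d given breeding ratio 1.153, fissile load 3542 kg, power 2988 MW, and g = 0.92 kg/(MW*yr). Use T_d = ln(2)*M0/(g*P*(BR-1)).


Breeding gain G = BR - 1 = 1.153 - 1 = 0.153
Fissile production rate = g * P * G = 0.92 * 2988 * 0.153 = 420.59088 kg/yr
T_d = ln(2) * M0 / (g * P * G)
T_d = ln(2) * 3542 / 420.59088 = 5.8373 yr

5.8373


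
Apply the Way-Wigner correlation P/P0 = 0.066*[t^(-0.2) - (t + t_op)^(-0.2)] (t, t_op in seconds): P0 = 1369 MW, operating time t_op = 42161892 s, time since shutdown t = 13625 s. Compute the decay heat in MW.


P/P0 = 0.066 * [t^(-0.2) - (t + t_op)^(-0.2)]
P/P0 = 0.066 * [13625^(-0.2) - (13625 + 42161892)^(-0.2)]
P/P0 = 0.066 * [0.1489816 - 0.02985300] = 0.007862488
P = 1369 * 0.007862488 = 10.764 MW

10.764


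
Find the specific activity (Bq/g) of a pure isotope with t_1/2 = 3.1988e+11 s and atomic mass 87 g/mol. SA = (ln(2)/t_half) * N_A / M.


lambda = ln(2) / t_half = ln(2) / 3.1988e+11 = 2.166898e-12 /s
SA = lambda * N_A / M
SA = 2.166898e-12 * 6.022e23 / 87
SA = 1.4999e+10 Bq/g

1.4999e+10


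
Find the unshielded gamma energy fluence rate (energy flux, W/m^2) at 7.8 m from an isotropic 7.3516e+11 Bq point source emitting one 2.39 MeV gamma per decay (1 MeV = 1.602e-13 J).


psi = A * E * 1.602e-13 / (4*pi*r^2)
psi = 7.3516e+11 * 2.39 * 1.602e-13 / (4*pi*7.8^2)
psi = 3.6817e-04 W/m^2

3.6817e-04


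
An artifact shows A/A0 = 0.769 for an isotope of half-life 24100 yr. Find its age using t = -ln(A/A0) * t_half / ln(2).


lambda = ln(2) / t_half = ln(2) / 24100 = 2.876129e-05 /yr
t = -ln(A/A0) / lambda
t = -ln(0.769) / 2.876129e-05
t = 9132.6 yr

9132.6


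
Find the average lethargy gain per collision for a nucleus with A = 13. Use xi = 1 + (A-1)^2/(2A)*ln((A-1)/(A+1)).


xi = 1 + (A-1)^2/(2A) * ln((A-1)/(A+1))
xi = 1 + (13-1)^2/(2*13) * ln((13-1)/(13 +1))
xi = 0.14624

0.14624


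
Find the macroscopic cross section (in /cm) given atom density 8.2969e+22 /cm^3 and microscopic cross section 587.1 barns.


Sigma = N * sigma_barns * 1e-24
Sigma = 8.2969e+22 * 587.1 * 1e-24
Sigma = 48.711 /cm

48.711


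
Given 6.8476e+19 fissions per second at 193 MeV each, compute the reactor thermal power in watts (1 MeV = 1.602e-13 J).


P = fission_rate * E_MeV * 1.602e-13
P = 6.8476e+19 * 193 * 1.602e-13
P = 2.1172e+09 W

2.1172e+09


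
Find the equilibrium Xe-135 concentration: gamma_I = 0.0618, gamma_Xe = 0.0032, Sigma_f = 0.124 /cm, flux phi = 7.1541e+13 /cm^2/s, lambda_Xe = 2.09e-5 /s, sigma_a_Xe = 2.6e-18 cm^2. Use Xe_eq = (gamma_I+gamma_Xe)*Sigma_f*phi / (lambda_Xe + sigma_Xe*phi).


Xe_eq = (gamma_I + gamma_Xe) * Sigma_f * phi / (lambda_Xe + sigma_Xe * phi)
Numerator = (0.0618 + 0.0032) * 0.124 * 7.1541e+13 = 5.766205e+11
Denominator = 2.09e-5 + 2.6e-18 * 7.1541e+13 = 2.069066e-04
Xe_eq = 5.766205e+11 / 2.069066e-04 = 2.7869e+15 /cm^3

2.7869e+15


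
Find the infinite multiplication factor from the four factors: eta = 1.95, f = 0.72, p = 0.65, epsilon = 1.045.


k_inf = eta * f * p * epsilon
k_inf = 1.95 * 0.72 * 0.65 * 1.045
k_inf = 0.95367

0.95367


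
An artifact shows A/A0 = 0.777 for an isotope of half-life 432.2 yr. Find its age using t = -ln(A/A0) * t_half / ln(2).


lambda = ln(2) / t_half = ln(2) / 432.2 = 0.001603765 /yr
t = -ln(A/A0) / lambda
t = -ln(0.777) / 0.001603765
t = 157.33 yr

157.33


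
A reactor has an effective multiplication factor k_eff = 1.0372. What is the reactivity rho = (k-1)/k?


rho = (k_eff - 1) / k_eff
rho = (1.0372 - 1) / 1.0372
rho = 0.035866

0.035866


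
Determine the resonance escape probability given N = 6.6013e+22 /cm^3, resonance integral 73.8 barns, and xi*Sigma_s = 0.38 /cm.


p = exp(-N * I * 1e-24 / (xi*Sigma_s))
p = exp(-6.6013e+22 * 73.8 * 1e-24 / 0.38)
p = 2.7050e-06

2.7050e-06


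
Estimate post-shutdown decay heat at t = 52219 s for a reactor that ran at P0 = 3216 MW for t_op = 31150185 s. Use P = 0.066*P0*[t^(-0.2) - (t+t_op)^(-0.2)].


P/P0 = 0.066 * [t^(-0.2) - (t + t_op)^(-0.2)]
P/P0 = 0.066 * [52219^(-0.2) - (52219 + 31150185)^(-0.2)]
P/P0 = 0.066 * [0.1138765 - 0.03170753] = 0.005423152
P = 3216 * 0.005423152 = 17.441 MW

17.441


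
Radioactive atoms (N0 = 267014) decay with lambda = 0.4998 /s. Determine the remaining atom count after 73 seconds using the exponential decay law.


N = N0 * exp(-lambda * t)
N = 267014 * exp(-0.4998 * 73)
N = 3.8118e-11

3.8118e-11


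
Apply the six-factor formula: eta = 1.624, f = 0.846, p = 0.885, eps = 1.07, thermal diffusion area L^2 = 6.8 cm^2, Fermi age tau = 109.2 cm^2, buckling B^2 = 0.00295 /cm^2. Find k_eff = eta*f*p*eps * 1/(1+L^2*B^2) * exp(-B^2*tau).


k_inf = eta*f*p*eps = 1.624*0.846*0.885*1.07 = 1.301018
P_TNL = 1/(1 + L^2*B^2) = 1/(1 + 6.8*0.00295) = 0.9803345
P_FNL = exp(-B^2*tau) = exp(-0.00295*109.2) = 0.7245967
k_eff = k_inf * P_TNL * P_FNL = 1.301018 * 0.9803345 * 0.7245967
k_eff = 0.92417

0.92417


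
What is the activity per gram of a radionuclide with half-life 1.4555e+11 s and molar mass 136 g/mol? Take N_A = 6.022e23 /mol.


lambda = ln(2) / t_half = ln(2) / 1.4555e+11 = 4.762262e-12 /s
SA = lambda * N_A / M
SA = 4.762262e-12 * 6.022e23 / 136
SA = 2.1087e+10 Bq/g

2.1087e+10


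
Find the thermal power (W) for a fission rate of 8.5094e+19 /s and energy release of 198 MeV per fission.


P = fission_rate * E_MeV * 1.602e-13
P = 8.5094e+19 * 198 * 1.602e-13
P = 2.6991e+09 W

2.6991e+09


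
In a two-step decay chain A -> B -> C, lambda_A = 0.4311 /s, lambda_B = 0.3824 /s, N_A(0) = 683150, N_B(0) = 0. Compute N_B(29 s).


N_B(t) = lambda_A * N_A0 / (lambda_B - lambda_A) * [exp(-lambda_A*t) - exp(-lambda_B*t)]
exp(-0.4311*29) = 3.719579e-06; exp(-0.3824*29) = 1.527031e-05
N_B = 0.4311 * 683150 / (0.3824 - 0.4311) * (3.719579e-06 - 1.527031e-05)
N_B = 69.851

69.851


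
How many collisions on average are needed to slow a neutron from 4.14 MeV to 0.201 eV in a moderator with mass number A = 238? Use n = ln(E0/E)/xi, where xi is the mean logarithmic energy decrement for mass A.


xi = 1 + (A-1)^2/(2A)*ln((A-1)/(A+1)) = 0.008379872 (for A = 238)
n = ln(E0/E) / xi
n = ln(4.14e6 / 0.201) / 0.008379872
n = ln(2.059701e+07) / 0.008379872 = 2009.7

2009.7


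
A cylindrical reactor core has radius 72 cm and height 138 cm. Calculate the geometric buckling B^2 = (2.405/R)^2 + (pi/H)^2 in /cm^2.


B^2 = (2.405/R)^2 + (pi/H)^2
B^2 = (2.405/72)^2 + (pi/138)^2
B^2 = 0.0016340 /cm^2

0.0016340


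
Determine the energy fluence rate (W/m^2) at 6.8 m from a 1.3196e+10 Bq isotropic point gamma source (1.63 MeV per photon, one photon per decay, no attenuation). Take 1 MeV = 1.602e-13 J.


psi = A * E * 1.602e-13 / (4*pi*r^2)
psi = 1.3196e+10 * 1.63 * 1.602e-13 / (4*pi*6.8^2)
psi = 5.9301e-06 W/m^2

5.9301e-06


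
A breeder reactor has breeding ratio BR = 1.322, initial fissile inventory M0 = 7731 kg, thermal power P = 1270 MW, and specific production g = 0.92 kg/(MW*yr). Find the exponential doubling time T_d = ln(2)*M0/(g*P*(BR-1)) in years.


Breeding gain G = BR - 1 = 1.322 - 1 = 0.322
Fissile production rate = g * P * G = 0.92 * 1270 * 0.322 = 376.2248 kg/yr
T_d = ln(2) * M0 / (g * P * G)
T_d = ln(2) * 7731 / 376.2248 = 14.243 yr

14.243


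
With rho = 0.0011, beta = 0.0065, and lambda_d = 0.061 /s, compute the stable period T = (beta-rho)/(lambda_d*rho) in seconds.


T = (beta - rho) / (lambda_d * rho)
T = (0.0065 - 0.0011) / (0.061 * 0.0011)
T = 80.477 s

80.477


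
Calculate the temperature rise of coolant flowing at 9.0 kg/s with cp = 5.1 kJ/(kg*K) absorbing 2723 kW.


dT = Q / (m_dot * cp)
dT = 2723 / (9.0 * 5.1)
dT = 59.325 C

59.325


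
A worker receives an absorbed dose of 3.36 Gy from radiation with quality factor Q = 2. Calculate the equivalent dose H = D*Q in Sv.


H = D * Q
H = 3.36 * 2
H = 6.7200 Sv

6.7200


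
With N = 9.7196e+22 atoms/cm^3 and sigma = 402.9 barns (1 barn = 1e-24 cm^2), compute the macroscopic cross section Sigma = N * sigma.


Sigma = N * sigma_barns * 1e-24
Sigma = 9.7196e+22 * 402.9 * 1e-24
Sigma = 39.160 /cm

39.160


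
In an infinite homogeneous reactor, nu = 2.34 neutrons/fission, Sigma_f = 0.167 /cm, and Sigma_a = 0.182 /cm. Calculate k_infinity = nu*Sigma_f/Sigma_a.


k_inf = nu * Sigma_f / Sigma_a
k_inf = 2.34 * 0.167 / 0.182
k_inf = 2.1471

2.1471


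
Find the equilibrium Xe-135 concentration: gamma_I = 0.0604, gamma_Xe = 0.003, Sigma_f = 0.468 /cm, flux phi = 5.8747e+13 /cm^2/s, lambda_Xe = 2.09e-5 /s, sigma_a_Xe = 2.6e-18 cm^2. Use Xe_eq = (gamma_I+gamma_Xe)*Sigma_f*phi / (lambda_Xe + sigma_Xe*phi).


Xe_eq = (gamma_I + gamma_Xe) * Sigma_f * phi / (lambda_Xe + sigma_Xe * phi)
Numerator = (0.0604 + 0.003) * 0.468 * 5.8747e+13 = 1.743094e+12
Denominator = 2.09e-5 + 2.6e-18 * 5.8747e+13 = 1.736422e-04
Xe_eq = 1.743094e+12 / 1.736422e-04 = 1.0038e+16 /cm^3

1.0038e+16


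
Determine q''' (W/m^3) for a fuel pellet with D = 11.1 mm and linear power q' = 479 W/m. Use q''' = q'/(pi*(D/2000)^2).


r = D / 2 / 1000 = 11.1 / 2 / 1000 = 0.00555 m
q''' = q' / (pi * r^2)
q''' = 479 / (pi * 0.00555^2)
q''' = 4.9499e+06 W/m^3

4.9499e+06


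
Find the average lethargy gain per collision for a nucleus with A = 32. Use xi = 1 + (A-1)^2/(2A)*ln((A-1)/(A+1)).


xi = 1 + (A-1)^2/(2A) * ln((A-1)/(A+1))
xi = 1 + (32-1)^2/(2*32) * ln((32-1)/(32 +1))
xi = 0.061218

0.061218


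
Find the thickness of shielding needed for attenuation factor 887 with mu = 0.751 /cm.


x = ln(factor) / mu
x = ln(887) / 0.751
x = 9.0384 cm

9.0384


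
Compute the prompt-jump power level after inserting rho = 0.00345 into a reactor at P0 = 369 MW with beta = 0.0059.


P1/P0 = beta / (beta - rho)
P1/P0 = 0.0059 / (0.0059 - 0.00345) = 2.408163
P1 = 369 * 2.408163 = 888.61 MW

888.61


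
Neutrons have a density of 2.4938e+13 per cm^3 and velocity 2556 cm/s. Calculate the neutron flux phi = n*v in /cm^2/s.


phi = n * v
phi = 2.4938e+13 * 2556
phi = 6.3742e+16 /cm^2/s

6.3742e+16


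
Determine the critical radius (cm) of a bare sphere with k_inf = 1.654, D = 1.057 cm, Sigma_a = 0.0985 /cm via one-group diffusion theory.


L^2 = D / Sigma_a = 1.057 / 0.0985 = 10.73096 cm^2
B_m^2 = (k_inf - 1) / L^2 = (1.654 - 1) / 10.73096 = 0.06094515 /cm^2
For a bare sphere: B_g = pi/R, so R_c = pi / sqrt(B_m^2)
R_c = pi / sqrt(0.06094515) = 12.726 cm

12.726


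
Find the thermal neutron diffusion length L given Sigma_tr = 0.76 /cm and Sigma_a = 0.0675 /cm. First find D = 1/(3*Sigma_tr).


D = 1 / (3 * Sigma_tr) = 1 / (3 * 0.76) = 0.4385965 cm
L = sqrt(D / Sigma_a)
L = sqrt(0.4385965 / 0.0675)
L = 2.5491 cm

2.5491


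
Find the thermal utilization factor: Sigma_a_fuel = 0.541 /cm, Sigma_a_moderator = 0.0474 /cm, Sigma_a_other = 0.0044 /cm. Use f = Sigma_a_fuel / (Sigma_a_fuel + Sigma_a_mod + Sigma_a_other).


f = Sigma_a_fuel / (Sigma_a_fuel + Sigma_a_mod + Sigma_a_other)
f = 0.541 / (0.541 + 0.0474 + 0.0044)
f = 0.91262

0.91262


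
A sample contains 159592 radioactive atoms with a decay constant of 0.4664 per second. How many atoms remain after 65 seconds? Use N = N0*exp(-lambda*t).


N = N0 * exp(-lambda * t)
N = 159592 * exp(-0.4664 * 65)
N = 1.0888e-08

1.0888e-08
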